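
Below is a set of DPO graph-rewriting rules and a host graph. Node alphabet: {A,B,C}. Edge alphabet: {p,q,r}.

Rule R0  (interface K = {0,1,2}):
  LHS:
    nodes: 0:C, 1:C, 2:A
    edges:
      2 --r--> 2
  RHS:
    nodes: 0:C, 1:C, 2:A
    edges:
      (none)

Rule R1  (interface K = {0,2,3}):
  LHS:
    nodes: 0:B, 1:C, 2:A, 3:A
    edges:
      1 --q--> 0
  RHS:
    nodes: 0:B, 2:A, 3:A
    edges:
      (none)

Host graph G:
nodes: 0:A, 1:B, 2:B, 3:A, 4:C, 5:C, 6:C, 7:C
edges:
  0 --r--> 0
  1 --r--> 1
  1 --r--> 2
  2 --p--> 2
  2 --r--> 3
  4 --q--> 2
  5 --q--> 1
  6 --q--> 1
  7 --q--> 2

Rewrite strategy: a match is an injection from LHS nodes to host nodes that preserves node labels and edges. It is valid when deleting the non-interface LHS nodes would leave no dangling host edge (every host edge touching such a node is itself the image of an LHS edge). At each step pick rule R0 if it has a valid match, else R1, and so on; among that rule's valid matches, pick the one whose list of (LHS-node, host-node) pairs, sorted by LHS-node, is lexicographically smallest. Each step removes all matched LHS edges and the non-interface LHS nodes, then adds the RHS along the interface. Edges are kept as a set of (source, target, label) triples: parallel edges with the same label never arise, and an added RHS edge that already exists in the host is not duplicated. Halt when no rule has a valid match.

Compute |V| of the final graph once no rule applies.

Answer: 4

Derivation:
[0] host  ⇒  8 nodes, 9 edges  {0-r->0 1-r->1 1-r->2 2-p->2 2-r->3 4-q->2 5-q->1 6-q->1 7-q->2}
[1] R0 @ {0↦4, 1↦5, 2↦0}  ⇒  8 nodes, 8 edges  {1-r->1 1-r->2 2-p->2 2-r->3 4-q->2 5-q->1 6-q->1 7-q->2}
[2] R1 @ {0↦1, 1↦5, 2↦0, 3↦3}  ⇒  7 nodes, 7 edges  {1-r->1 1-r->2 2-p->2 2-r->3 4-q->2 6-q->1 7-q->2}
[3] R1 @ {0↦1, 1↦6, 2↦0, 3↦3}  ⇒  6 nodes, 6 edges  {1-r->1 1-r->2 2-p->2 2-r->3 4-q->2 7-q->2}
[4] R1 @ {0↦2, 1↦4, 2↦0, 3↦3}  ⇒  5 nodes, 5 edges  {1-r->1 1-r->2 2-p->2 2-r->3 7-q->2}
[5] R1 @ {0↦2, 1↦7, 2↦0, 3↦3}  ⇒  4 nodes, 4 edges  {1-r->1 1-r->2 2-p->2 2-r->3}
halt: no rule applies after step 5
NF nodes: {0:A, 1:B, 2:B, 3:A}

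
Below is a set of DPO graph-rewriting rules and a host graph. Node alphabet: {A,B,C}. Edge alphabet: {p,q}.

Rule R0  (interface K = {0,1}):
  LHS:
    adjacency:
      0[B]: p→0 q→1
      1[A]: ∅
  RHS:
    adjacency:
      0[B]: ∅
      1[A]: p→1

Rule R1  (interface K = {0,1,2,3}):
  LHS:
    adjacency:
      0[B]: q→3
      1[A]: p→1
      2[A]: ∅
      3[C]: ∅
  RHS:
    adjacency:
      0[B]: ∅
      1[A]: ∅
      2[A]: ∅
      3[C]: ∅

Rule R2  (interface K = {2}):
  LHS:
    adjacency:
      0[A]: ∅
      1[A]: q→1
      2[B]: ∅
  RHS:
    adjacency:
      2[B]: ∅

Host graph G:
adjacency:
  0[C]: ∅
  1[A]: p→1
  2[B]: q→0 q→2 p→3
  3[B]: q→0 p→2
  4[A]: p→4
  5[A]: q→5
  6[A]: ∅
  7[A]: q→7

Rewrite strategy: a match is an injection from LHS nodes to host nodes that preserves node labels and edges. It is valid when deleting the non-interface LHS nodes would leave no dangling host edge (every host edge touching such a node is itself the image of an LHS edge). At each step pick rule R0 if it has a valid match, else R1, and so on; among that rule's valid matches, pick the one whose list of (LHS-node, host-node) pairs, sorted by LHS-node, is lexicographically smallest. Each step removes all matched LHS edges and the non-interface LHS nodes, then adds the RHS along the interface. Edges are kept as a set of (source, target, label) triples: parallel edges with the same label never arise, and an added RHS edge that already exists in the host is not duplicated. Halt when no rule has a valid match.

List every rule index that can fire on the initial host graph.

Answer: [R1,R2]

Derivation:
R0: no valid match — LHS pattern not found
R1: 16 valid matches — {0↦2, 1↦1, 2↦4, 3↦0}, {0↦2, 1↦1, 2↦5, 3↦0}, {0↦2, 1↦1, 2↦6, 3↦0} (+13 more)
R2: 4 valid matches — {0↦6, 1↦5, 2↦2}, {0↦6, 1↦5, 2↦3}, {0↦6, 1↦7, 2↦2} (+1 more)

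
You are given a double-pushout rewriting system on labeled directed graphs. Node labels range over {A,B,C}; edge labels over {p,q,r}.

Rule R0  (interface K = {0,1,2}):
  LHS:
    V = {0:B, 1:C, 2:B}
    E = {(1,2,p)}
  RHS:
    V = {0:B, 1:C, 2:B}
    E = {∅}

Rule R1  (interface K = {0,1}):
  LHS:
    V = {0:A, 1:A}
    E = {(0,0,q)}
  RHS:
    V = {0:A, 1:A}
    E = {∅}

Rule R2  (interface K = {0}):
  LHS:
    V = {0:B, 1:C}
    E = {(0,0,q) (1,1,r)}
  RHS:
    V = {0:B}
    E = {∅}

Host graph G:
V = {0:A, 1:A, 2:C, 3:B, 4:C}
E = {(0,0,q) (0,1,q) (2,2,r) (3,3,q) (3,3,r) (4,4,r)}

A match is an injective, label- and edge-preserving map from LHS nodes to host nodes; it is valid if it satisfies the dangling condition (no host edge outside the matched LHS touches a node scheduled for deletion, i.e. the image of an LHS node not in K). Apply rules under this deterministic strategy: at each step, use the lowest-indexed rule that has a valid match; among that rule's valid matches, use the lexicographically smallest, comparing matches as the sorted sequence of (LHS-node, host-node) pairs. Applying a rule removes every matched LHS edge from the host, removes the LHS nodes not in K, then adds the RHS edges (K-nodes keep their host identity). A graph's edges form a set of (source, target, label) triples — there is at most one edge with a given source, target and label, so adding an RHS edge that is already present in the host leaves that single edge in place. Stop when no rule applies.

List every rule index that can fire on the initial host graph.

Answer: [R1,R2]

Rewrite trace:
R0: no valid match — LHS pattern not found
R1: 1 valid match — {0↦0, 1↦1}
R2: 2 valid matches — {0↦3, 1↦2}, {0↦3, 1↦4}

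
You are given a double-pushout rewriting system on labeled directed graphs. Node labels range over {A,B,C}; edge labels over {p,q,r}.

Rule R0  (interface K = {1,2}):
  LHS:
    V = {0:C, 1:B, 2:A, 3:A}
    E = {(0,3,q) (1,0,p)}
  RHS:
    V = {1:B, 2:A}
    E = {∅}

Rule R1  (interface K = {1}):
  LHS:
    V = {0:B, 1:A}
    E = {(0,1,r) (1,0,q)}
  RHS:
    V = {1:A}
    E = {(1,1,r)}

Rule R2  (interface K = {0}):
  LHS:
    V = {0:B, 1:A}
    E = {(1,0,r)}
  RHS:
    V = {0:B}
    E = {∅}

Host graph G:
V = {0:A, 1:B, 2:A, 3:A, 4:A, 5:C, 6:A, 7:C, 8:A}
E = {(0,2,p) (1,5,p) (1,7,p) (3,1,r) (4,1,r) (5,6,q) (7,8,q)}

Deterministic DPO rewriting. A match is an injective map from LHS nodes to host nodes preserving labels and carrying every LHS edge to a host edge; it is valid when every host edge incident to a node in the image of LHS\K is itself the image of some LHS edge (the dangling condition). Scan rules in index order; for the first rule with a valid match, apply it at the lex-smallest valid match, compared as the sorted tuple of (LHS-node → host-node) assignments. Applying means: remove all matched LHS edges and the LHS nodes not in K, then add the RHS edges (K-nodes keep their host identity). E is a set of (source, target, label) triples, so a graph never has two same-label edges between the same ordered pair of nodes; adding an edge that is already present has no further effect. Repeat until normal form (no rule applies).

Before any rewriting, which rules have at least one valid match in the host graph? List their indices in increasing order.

Answer: [R0,R2]

Steps:
R0: 10 valid matches — {0↦5, 1↦1, 2↦0, 3↦6}, {0↦5, 1↦1, 2↦2, 3↦6}, {0↦5, 1↦1, 2↦3, 3↦6} (+7 more)
R1: no valid match — LHS pattern not found
R2: 2 valid matches — {0↦1, 1↦3}, {0↦1, 1↦4}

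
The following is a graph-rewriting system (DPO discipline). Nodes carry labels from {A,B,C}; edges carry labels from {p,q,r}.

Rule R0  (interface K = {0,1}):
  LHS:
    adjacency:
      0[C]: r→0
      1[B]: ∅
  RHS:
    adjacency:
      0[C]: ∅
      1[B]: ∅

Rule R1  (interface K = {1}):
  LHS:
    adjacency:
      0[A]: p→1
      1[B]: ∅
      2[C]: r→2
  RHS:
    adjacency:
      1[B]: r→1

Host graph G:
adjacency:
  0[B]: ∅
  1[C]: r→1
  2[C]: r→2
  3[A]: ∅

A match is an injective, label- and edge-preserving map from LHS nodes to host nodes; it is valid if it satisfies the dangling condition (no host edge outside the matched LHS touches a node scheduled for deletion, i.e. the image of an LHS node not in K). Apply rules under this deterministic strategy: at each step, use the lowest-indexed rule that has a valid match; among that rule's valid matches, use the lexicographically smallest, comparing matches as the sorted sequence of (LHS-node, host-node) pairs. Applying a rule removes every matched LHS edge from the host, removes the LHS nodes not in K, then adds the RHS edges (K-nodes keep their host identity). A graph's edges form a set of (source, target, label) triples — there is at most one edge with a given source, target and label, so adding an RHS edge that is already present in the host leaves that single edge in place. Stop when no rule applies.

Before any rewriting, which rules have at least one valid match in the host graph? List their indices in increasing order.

Answer: [R0]

Steps:
R0: 2 valid matches — {0↦1, 1↦0}, {0↦2, 1↦0}
R1: no valid match — LHS pattern not found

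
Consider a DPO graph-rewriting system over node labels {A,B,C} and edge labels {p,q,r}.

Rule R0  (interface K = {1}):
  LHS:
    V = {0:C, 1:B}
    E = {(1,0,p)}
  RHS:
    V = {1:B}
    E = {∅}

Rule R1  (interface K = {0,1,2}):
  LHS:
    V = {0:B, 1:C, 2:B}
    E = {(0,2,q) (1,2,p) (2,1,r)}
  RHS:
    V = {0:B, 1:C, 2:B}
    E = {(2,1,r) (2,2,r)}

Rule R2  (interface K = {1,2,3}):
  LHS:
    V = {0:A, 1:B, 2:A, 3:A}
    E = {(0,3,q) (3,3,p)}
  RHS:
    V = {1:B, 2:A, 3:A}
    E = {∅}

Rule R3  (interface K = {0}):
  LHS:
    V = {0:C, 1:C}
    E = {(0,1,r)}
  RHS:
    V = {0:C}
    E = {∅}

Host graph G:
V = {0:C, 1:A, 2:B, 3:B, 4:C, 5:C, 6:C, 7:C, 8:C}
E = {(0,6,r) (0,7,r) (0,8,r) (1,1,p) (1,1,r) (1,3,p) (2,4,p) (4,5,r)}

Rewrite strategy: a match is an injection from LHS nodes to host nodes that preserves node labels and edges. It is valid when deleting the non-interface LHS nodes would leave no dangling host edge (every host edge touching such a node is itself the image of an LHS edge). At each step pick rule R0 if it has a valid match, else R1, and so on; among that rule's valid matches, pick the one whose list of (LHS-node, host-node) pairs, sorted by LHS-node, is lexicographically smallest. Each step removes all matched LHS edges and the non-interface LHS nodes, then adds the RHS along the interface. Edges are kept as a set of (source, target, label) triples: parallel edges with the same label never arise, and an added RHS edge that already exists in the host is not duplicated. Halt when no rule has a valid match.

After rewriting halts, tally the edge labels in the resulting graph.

start.  V:9 E:8  edges: 0-r->6 0-r->7 0-r->8 1-p->1 1-r->1 1-p->3 2-p->4 4-r->5
1. fire R3 via {0↦0, 1↦6}  →  V:8 E:7  edges: 0-r->7 0-r->8 1-p->1 1-r->1 1-p->3 2-p->4 4-r->5
2. fire R3 via {0↦0, 1↦7}  →  V:7 E:6  edges: 0-r->8 1-p->1 1-r->1 1-p->3 2-p->4 4-r->5
3. fire R3 via {0↦0, 1↦8}  →  V:6 E:5  edges: 1-p->1 1-r->1 1-p->3 2-p->4 4-r->5
4. fire R3 via {0↦4, 1↦5}  →  V:5 E:4  edges: 1-p->1 1-r->1 1-p->3 2-p->4
5. fire R0 via {0↦4, 1↦2}  →  V:4 E:3  edges: 1-p->1 1-r->1 1-p->3
final graph: no rule applies after step 5
NF edges: [(1, 1, 'p'), (1, 1, 'r'), (1, 3, 'p')]

Answer: p:2 r:1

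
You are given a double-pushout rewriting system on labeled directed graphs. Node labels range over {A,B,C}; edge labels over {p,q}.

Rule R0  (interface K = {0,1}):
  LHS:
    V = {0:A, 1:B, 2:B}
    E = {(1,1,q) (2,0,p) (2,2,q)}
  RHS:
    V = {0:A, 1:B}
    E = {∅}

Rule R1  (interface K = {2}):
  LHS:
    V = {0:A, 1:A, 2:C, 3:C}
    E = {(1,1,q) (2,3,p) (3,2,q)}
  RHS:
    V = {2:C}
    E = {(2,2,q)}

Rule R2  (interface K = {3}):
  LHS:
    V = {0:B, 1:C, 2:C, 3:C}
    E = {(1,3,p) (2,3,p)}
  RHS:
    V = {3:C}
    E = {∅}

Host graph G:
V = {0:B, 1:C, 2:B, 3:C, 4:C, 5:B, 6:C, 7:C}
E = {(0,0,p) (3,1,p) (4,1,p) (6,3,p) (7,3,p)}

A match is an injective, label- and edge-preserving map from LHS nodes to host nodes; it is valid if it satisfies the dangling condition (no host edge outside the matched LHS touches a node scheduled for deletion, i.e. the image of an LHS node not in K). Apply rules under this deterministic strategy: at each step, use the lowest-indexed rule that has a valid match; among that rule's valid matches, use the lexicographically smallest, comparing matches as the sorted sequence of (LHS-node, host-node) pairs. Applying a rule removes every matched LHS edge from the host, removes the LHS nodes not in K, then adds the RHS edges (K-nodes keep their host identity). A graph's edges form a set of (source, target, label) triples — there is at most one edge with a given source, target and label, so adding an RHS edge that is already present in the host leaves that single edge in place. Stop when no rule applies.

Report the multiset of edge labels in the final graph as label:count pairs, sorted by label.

Answer: p:1

Rewrite trace:
initial: |V|=8 |E|=5  E = 0-p->0 3-p->1 4-p->1 6-p->3 7-p->3
step 1: apply R2 at {0↦2, 1↦6, 2↦7, 3↦3}  → |V|=5 |E|=3  E = 0-p->0 3-p->1 4-p->1
step 2: apply R2 at {0↦5, 1↦3, 2↦4, 3↦1}  → |V|=2 |E|=1  E = 0-p->0
halt: no rule applies after step 2
NF edges: [(0, 0, 'p')]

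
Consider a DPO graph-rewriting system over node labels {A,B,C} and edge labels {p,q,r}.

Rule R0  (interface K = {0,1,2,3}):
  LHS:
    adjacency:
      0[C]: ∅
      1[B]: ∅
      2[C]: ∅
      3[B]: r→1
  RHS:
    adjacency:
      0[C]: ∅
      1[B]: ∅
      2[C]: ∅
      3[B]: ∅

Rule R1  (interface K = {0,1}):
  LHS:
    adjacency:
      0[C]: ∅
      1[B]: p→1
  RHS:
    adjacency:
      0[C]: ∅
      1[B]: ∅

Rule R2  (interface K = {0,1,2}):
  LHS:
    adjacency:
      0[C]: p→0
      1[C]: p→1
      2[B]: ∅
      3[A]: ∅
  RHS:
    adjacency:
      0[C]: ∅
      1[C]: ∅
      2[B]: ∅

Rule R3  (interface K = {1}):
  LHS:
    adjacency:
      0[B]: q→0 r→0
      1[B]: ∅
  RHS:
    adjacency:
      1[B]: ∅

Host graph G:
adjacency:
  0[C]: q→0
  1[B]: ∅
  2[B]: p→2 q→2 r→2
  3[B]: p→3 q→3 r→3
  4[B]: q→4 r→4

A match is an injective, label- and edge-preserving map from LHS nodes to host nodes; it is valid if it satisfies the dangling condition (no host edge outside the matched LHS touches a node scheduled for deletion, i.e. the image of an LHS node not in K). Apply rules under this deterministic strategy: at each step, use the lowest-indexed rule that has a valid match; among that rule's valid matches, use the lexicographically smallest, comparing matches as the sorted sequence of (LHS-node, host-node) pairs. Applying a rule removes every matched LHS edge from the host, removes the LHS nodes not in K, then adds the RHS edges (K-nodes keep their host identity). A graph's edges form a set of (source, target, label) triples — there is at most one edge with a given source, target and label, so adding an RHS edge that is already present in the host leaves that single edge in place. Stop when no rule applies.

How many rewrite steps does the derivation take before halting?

[0] host  ⇒  5 nodes, 9 edges  {0-q->0 2-p->2 2-q->2 2-r->2 3-p->3 3-q->3 3-r->3 4-q->4 4-r->4}
[1] R1 @ {0↦0, 1↦2}  ⇒  5 nodes, 8 edges  {0-q->0 2-q->2 2-r->2 3-p->3 3-q->3 3-r->3 4-q->4 4-r->4}
[2] R1 @ {0↦0, 1↦3}  ⇒  5 nodes, 7 edges  {0-q->0 2-q->2 2-r->2 3-q->3 3-r->3 4-q->4 4-r->4}
[3] R3 @ {0↦2, 1↦1}  ⇒  4 nodes, 5 edges  {0-q->0 3-q->3 3-r->3 4-q->4 4-r->4}
[4] R3 @ {0↦3, 1↦1}  ⇒  3 nodes, 3 edges  {0-q->0 4-q->4 4-r->4}
[5] R3 @ {0↦4, 1↦1}  ⇒  2 nodes, 1 edges  {0-q->0}
halt: no rule applies after step 5

Answer: 5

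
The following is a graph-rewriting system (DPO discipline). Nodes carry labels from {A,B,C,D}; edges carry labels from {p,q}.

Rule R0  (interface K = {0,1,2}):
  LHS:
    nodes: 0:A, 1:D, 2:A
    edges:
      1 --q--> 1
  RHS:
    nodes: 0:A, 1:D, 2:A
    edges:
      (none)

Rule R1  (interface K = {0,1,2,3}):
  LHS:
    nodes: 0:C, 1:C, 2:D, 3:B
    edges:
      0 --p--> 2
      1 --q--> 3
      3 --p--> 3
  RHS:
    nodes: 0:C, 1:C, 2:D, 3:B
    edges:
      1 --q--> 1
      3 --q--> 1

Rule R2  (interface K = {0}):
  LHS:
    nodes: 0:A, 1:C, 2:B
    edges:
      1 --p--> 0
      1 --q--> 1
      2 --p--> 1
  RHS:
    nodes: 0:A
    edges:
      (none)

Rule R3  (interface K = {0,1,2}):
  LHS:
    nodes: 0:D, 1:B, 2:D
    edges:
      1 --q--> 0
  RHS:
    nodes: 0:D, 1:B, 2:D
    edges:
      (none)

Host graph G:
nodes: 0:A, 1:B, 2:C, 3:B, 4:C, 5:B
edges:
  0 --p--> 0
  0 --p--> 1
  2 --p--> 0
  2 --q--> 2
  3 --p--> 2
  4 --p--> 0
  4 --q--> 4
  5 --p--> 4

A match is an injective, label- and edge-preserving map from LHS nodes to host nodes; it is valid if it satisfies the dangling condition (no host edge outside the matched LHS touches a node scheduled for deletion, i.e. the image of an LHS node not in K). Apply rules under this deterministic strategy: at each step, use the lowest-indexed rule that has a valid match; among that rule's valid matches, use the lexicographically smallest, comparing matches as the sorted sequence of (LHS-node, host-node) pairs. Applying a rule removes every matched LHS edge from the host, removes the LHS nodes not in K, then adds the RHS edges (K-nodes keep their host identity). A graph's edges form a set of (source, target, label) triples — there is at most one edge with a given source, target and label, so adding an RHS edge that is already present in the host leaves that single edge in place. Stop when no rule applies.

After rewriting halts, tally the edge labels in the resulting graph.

start.  V:6 E:8  edges: 0-p->0 0-p->1 2-p->0 2-q->2 3-p->2 4-p->0 4-q->4 5-p->4
1. fire R2 via {0↦0, 1↦2, 2↦3}  →  V:4 E:5  edges: 0-p->0 0-p->1 4-p->0 4-q->4 5-p->4
2. fire R2 via {0↦0, 1↦4, 2↦5}  →  V:2 E:2  edges: 0-p->0 0-p->1
normal form: no rule applies after step 2
NF edges: [(0, 0, 'p'), (0, 1, 'p')]

Answer: p:2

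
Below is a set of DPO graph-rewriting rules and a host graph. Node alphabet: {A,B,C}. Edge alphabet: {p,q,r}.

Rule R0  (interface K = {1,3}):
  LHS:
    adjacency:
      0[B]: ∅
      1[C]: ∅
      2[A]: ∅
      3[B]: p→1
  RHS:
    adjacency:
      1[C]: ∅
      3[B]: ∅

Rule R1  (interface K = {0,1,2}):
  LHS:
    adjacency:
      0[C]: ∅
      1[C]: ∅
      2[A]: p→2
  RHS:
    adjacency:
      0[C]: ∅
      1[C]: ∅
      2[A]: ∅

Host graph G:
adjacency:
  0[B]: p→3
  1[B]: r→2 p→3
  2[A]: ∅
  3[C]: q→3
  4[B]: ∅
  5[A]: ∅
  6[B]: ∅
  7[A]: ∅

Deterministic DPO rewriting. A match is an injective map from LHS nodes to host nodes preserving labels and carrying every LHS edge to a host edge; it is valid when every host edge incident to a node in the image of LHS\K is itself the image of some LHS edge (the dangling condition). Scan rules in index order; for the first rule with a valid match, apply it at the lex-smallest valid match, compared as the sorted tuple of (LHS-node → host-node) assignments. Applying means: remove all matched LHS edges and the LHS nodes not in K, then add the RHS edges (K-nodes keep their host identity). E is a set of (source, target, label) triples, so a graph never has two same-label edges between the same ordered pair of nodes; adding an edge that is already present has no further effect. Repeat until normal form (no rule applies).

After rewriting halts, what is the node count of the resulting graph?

initial: |V|=8 |E|=4  E = 0-p->3 1-r->2 1-p->3 3-q->3
step 1: apply R0 at {0↦4, 1↦3, 2↦5, 3↦0}  → |V|=6 |E|=3  E = 1-r->2 1-p->3 3-q->3
step 2: apply R0 at {0↦0, 1↦3, 2↦7, 3↦1}  → |V|=4 |E|=2  E = 1-r->2 3-q->3
halt: no rule applies after step 2
NF nodes: {1:B, 2:A, 3:C, 6:B}

Answer: 4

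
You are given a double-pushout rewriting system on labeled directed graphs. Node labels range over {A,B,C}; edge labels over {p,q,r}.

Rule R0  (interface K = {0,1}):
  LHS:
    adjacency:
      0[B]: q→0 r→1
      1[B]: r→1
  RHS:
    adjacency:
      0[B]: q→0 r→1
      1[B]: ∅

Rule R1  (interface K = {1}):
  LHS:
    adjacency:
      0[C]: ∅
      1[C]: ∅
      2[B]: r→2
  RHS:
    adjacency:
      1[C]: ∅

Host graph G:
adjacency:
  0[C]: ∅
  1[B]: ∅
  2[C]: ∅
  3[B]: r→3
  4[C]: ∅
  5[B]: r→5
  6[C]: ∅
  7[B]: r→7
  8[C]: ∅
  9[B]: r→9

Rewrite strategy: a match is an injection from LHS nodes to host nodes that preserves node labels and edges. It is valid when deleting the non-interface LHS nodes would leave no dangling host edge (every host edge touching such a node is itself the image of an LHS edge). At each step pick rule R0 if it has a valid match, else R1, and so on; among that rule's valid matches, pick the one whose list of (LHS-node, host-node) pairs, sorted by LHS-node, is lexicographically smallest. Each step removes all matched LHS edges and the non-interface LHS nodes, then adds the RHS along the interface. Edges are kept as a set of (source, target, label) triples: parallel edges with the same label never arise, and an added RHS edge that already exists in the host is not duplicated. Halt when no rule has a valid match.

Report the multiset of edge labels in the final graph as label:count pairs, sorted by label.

start.  V:10 E:4  edges: 3-r->3 5-r->5 7-r->7 9-r->9
1. fire R1 via {0↦0, 1↦2, 2↦3}  →  V:8 E:3  edges: 5-r->5 7-r->7 9-r->9
2. fire R1 via {0↦2, 1↦4, 2↦5}  →  V:6 E:2  edges: 7-r->7 9-r->9
3. fire R1 via {0↦4, 1↦6, 2↦7}  →  V:4 E:1  edges: 9-r->9
4. fire R1 via {0↦6, 1↦8, 2↦9}  →  V:2 E:0  edges: ∅
final graph: no rule applies after step 4
NF edges: []

Answer: (no edges)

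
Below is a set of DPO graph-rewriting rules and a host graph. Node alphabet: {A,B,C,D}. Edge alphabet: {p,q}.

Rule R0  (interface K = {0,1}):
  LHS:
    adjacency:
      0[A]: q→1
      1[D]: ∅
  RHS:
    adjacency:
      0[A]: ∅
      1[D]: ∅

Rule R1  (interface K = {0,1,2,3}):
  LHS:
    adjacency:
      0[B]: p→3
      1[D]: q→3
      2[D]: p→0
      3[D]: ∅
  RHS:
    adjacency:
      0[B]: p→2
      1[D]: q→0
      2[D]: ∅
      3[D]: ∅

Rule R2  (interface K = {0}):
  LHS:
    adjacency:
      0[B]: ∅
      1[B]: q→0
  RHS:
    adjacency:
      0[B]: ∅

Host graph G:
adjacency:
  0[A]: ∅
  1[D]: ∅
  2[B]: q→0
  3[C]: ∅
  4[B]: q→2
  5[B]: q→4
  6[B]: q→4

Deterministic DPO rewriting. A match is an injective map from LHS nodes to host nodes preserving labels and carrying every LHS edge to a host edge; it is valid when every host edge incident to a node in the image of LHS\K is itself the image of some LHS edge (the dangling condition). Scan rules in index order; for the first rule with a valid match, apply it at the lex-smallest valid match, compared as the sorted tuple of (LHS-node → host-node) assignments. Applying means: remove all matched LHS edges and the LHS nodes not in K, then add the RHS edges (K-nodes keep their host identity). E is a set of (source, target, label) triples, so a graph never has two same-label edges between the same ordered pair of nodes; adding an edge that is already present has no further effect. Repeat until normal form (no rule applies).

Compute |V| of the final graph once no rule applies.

start.  V:7 E:4  edges: 2-q->0 4-q->2 5-q->4 6-q->4
1. fire R2 via {0↦4, 1↦5}  →  V:6 E:3  edges: 2-q->0 4-q->2 6-q->4
2. fire R2 via {0↦4, 1↦6}  →  V:5 E:2  edges: 2-q->0 4-q->2
3. fire R2 via {0↦2, 1↦4}  →  V:4 E:1  edges: 2-q->0
normal form: no rule applies after step 3
NF nodes: {0:A, 1:D, 2:B, 3:C}

Answer: 4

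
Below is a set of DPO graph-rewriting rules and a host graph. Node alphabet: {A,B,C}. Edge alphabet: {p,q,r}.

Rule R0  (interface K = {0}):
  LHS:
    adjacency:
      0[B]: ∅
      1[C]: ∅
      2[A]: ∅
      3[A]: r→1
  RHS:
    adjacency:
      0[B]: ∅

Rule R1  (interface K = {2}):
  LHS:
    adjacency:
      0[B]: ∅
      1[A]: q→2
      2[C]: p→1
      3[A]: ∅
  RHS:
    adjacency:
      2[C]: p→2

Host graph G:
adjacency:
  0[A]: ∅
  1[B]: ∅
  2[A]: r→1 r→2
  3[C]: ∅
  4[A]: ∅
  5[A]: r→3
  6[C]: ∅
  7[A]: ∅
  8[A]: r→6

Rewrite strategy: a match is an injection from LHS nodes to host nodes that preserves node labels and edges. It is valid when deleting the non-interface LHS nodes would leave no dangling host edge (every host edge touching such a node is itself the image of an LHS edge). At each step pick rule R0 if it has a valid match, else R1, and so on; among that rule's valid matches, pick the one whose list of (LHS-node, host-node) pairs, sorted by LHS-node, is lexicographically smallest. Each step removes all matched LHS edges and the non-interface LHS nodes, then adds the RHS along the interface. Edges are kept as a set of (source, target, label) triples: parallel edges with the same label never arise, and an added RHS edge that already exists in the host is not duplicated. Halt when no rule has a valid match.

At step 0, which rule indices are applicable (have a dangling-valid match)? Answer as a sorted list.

Answer: [R0]

Derivation:
R0: 6 valid matches — {0↦1, 1↦3, 2↦0, 3↦5}, {0↦1, 1↦3, 2↦4, 3↦5}, {0↦1, 1↦3, 2↦7, 3↦5} (+3 more)
R1: no valid match — LHS pattern not found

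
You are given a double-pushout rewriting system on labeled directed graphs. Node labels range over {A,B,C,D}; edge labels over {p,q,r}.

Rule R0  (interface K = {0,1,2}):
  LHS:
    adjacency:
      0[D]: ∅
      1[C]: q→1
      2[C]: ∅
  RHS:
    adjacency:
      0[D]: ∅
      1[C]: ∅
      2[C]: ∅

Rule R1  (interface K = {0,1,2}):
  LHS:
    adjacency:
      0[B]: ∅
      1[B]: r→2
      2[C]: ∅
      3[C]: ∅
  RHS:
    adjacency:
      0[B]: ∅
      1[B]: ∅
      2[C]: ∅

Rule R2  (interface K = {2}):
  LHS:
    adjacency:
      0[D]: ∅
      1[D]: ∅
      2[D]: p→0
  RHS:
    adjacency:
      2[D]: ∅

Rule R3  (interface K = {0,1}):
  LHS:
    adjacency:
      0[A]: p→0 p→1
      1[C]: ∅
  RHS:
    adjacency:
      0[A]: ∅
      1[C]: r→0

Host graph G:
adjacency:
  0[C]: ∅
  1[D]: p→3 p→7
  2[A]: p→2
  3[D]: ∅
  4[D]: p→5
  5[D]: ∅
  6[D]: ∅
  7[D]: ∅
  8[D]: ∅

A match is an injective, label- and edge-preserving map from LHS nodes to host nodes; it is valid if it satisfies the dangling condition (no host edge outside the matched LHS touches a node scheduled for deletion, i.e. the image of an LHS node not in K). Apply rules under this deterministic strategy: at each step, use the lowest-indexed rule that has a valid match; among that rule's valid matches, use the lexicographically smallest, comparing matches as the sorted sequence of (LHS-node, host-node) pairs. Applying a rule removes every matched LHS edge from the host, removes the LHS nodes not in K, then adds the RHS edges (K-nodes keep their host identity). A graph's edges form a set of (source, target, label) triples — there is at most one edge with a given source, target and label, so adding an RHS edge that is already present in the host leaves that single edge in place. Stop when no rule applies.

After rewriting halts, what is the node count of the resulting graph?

initial: |V|=9 |E|=4  E = 1-p->3 1-p->7 2-p->2 4-p->5
step 1: apply R2 at {0↦3, 1↦6, 2↦1}  → |V|=7 |E|=3  E = 1-p->7 2-p->2 4-p->5
step 2: apply R2 at {0↦5, 1↦8, 2↦4}  → |V|=5 |E|=2  E = 1-p->7 2-p->2
step 3: apply R2 at {0↦7, 1↦4, 2↦1}  → |V|=3 |E|=1  E = 2-p->2
halt: no rule applies after step 3
NF nodes: {0:C, 1:D, 2:A}

Answer: 3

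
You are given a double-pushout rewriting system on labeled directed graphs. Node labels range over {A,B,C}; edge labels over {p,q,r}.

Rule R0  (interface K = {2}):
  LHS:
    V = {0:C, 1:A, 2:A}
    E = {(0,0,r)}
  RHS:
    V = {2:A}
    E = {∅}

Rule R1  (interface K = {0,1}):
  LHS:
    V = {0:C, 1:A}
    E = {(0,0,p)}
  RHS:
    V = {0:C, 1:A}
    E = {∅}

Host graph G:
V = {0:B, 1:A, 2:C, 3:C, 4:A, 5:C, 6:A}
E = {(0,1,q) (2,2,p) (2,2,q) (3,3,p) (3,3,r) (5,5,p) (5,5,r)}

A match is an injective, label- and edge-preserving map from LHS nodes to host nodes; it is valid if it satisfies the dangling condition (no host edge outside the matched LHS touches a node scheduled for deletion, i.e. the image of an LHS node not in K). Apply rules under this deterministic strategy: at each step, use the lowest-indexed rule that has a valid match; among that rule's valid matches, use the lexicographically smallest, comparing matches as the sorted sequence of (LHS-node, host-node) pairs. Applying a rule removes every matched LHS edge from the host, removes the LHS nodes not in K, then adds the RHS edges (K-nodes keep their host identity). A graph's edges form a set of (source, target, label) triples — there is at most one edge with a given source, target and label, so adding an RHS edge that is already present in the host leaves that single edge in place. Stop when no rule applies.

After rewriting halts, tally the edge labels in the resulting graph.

Answer: q:2

Derivation:
start.  V:7 E:7  edges: 0-q->1 2-p->2 2-q->2 3-p->3 3-r->3 5-p->5 5-r->5
1. fire R1 via {0↦2, 1↦1}  →  V:7 E:6  edges: 0-q->1 2-q->2 3-p->3 3-r->3 5-p->5 5-r->5
2. fire R1 via {0↦3, 1↦1}  →  V:7 E:5  edges: 0-q->1 2-q->2 3-r->3 5-p->5 5-r->5
3. fire R0 via {0↦3, 1↦4, 2↦1}  →  V:5 E:4  edges: 0-q->1 2-q->2 5-p->5 5-r->5
4. fire R1 via {0↦5, 1↦1}  →  V:5 E:3  edges: 0-q->1 2-q->2 5-r->5
5. fire R0 via {0↦5, 1↦6, 2↦1}  →  V:3 E:2  edges: 0-q->1 2-q->2
normal form: no rule applies after step 5
NF edges: [(0, 1, 'q'), (2, 2, 'q')]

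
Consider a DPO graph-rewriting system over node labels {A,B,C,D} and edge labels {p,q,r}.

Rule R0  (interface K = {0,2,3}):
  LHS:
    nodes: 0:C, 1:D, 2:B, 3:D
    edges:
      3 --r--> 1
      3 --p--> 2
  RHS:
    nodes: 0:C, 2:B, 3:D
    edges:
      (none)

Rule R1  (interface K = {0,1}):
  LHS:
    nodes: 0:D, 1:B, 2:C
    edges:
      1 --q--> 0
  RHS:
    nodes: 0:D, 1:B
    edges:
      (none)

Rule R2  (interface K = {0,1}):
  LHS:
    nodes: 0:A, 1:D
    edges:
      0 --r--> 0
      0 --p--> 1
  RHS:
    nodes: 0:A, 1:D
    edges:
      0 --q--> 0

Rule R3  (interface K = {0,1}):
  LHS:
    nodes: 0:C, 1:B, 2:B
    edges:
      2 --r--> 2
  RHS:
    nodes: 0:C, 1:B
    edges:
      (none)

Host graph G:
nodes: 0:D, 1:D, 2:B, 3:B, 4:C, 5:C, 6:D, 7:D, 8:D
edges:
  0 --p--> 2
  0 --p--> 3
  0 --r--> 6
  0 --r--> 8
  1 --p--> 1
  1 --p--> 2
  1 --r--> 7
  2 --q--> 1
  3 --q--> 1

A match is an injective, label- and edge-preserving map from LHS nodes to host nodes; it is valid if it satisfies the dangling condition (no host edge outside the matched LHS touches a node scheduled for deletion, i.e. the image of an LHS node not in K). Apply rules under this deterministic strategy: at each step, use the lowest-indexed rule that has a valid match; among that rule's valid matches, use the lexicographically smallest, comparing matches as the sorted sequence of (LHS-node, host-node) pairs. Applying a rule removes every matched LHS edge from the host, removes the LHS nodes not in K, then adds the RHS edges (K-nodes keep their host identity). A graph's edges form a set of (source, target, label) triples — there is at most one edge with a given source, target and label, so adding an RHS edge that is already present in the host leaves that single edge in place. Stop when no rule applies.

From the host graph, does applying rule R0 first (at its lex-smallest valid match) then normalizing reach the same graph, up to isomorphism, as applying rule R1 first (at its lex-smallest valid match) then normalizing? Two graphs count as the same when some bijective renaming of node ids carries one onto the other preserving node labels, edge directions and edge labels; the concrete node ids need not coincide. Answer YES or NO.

branch R0-first: apply at {0↦4, 1↦6, 2↦2, 3↦0} → |E|=7, then 4 more step(s) → NF |V|=4 |E|=1 V={0:D, 1:D, 2:B, 3:B} E=1-p->1
branch R1-first: apply at {0↦1, 1↦2, 2↦4} → |E|=8, then 4 more step(s) → NF |V|=4 |E|=1 V={0:D, 1:D, 2:B, 3:B} E=1-p->1
graphs isomorphic (equal up to label-preserving node renaming)

Answer: YES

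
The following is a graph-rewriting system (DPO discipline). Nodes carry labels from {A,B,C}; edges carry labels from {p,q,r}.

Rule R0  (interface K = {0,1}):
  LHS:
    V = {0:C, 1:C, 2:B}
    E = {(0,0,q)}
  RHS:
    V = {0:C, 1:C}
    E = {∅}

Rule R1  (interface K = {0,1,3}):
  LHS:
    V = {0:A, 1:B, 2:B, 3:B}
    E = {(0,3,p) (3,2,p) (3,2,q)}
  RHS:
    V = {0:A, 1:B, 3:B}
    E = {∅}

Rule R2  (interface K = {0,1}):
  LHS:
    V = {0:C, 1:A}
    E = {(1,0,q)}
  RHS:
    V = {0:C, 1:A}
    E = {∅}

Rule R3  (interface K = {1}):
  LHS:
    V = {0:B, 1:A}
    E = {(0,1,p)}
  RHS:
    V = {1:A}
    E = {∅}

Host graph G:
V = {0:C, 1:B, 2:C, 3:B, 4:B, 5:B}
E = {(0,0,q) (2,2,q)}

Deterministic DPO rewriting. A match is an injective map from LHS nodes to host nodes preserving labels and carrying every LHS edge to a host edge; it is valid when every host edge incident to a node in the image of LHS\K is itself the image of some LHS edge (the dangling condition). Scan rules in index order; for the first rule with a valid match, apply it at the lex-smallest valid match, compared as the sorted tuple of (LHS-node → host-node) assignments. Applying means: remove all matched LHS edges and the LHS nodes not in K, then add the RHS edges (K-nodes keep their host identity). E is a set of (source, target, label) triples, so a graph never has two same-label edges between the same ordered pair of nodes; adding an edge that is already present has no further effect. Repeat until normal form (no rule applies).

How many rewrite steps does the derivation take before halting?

start.  V:6 E:2  edges: 0-q->0 2-q->2
1. fire R0 via {0↦0, 1↦2, 2↦1}  →  V:5 E:1  edges: 2-q->2
2. fire R0 via {0↦2, 1↦0, 2↦3}  →  V:4 E:0  edges: ∅
normal form: no rule applies after step 2

Answer: 2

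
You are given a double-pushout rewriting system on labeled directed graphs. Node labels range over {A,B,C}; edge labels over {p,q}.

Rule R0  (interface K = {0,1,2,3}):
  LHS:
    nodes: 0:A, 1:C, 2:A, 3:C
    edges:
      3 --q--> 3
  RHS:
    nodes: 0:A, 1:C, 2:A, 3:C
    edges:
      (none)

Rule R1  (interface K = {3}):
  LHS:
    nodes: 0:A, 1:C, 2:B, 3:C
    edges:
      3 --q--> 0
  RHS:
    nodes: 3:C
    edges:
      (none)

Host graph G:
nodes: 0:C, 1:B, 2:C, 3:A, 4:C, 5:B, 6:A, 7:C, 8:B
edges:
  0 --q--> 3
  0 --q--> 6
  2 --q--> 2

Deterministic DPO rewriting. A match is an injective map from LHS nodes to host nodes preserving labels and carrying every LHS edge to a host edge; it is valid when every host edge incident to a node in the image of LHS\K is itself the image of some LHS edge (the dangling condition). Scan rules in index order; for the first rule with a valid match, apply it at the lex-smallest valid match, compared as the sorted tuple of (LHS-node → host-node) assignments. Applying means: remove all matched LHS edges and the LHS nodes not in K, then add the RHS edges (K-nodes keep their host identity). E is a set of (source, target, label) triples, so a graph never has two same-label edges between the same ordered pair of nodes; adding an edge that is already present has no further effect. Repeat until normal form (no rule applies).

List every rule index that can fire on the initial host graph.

R0: 6 valid matches — {0↦3, 1↦0, 2↦6, 3↦2}, {0↦3, 1↦4, 2↦6, 3↦2}, {0↦3, 1↦7, 2↦6, 3↦2} (+3 more)
R1: 12 valid matches — {0↦3, 1↦4, 2↦1, 3↦0}, {0↦3, 1↦4, 2↦5, 3↦0}, {0↦3, 1↦4, 2↦8, 3↦0} (+9 more)

Answer: [R0,R1]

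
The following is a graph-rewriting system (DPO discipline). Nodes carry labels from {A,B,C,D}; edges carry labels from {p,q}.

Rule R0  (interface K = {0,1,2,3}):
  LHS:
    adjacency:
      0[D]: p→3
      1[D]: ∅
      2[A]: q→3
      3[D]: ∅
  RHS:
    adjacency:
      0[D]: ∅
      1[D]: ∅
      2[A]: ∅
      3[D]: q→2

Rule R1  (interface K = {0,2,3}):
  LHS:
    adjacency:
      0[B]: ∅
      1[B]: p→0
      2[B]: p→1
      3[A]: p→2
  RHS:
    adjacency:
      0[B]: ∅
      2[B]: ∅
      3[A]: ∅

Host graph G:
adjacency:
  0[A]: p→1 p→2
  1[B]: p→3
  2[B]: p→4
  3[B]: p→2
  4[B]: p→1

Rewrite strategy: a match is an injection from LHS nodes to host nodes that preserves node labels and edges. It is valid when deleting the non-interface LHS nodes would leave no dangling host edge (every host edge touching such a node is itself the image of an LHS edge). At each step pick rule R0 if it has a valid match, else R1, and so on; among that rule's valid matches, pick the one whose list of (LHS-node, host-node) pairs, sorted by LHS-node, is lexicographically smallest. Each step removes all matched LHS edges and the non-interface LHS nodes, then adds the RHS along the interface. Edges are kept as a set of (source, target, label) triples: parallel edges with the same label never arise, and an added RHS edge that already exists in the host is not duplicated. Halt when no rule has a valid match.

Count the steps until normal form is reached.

initial: |V|=5 |E|=6  E = 0-p->1 0-p->2 1-p->3 2-p->4 3-p->2 4-p->1
step 1: apply R1 at {0↦1, 1↦4, 2↦2, 3↦0}  → |V|=4 |E|=3  E = 0-p->1 1-p->3 3-p->2
step 2: apply R1 at {0↦2, 1↦3, 2↦1, 3↦0}  → |V|=3 |E|=0  E = ∅
normal form: no rule applies after step 2

Answer: 2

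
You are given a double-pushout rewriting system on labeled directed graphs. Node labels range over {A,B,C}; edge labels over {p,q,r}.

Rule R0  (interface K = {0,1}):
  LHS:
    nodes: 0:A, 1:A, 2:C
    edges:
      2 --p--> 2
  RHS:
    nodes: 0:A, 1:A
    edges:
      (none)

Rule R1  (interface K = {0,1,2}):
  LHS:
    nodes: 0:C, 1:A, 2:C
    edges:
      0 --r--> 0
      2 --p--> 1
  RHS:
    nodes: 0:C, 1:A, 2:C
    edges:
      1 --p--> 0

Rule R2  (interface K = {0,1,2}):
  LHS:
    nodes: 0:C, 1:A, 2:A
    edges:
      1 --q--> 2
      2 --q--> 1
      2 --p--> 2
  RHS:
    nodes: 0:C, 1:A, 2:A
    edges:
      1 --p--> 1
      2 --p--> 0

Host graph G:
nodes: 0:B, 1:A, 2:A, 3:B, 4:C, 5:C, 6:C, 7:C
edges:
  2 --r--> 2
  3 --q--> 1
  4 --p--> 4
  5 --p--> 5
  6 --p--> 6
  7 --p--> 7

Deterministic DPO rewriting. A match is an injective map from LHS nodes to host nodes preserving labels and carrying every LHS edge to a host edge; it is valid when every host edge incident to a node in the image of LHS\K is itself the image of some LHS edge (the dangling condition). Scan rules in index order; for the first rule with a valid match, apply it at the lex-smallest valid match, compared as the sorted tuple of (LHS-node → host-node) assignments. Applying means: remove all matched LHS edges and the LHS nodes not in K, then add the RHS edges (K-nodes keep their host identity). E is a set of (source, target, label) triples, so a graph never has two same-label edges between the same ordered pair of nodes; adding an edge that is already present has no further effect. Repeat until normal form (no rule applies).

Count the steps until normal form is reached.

Answer: 4

Rewrite trace:
[0] host  ⇒  8 nodes, 6 edges  {2-r->2 3-q->1 4-p->4 5-p->5 6-p->6 7-p->7}
[1] R0 @ {0↦1, 1↦2, 2↦4}  ⇒  7 nodes, 5 edges  {2-r->2 3-q->1 5-p->5 6-p->6 7-p->7}
[2] R0 @ {0↦1, 1↦2, 2↦5}  ⇒  6 nodes, 4 edges  {2-r->2 3-q->1 6-p->6 7-p->7}
[3] R0 @ {0↦1, 1↦2, 2↦6}  ⇒  5 nodes, 3 edges  {2-r->2 3-q->1 7-p->7}
[4] R0 @ {0↦1, 1↦2, 2↦7}  ⇒  4 nodes, 2 edges  {2-r->2 3-q->1}
final graph: no rule applies after step 4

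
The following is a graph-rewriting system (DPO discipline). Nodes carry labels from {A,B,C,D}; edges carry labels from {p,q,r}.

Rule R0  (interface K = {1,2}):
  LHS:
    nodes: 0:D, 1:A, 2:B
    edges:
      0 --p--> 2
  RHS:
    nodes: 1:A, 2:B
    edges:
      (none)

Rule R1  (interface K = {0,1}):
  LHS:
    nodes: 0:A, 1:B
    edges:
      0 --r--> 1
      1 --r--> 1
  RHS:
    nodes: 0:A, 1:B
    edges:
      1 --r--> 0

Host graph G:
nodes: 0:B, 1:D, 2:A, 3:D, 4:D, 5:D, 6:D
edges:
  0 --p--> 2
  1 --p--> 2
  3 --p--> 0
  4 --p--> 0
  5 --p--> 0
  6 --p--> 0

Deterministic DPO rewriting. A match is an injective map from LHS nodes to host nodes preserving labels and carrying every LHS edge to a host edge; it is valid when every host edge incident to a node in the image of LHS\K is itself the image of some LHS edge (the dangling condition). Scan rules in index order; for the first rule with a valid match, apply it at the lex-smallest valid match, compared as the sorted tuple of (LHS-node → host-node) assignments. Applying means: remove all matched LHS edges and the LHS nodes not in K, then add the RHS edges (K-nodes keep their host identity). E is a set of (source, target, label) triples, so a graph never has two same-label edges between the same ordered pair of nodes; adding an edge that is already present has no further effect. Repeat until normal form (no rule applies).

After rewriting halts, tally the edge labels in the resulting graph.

start.  V:7 E:6  edges: 0-p->2 1-p->2 3-p->0 4-p->0 5-p->0 6-p->0
1. fire R0 via {0↦3, 1↦2, 2↦0}  →  V:6 E:5  edges: 0-p->2 1-p->2 4-p->0 5-p->0 6-p->0
2. fire R0 via {0↦4, 1↦2, 2↦0}  →  V:5 E:4  edges: 0-p->2 1-p->2 5-p->0 6-p->0
3. fire R0 via {0↦5, 1↦2, 2↦0}  →  V:4 E:3  edges: 0-p->2 1-p->2 6-p->0
4. fire R0 via {0↦6, 1↦2, 2↦0}  →  V:3 E:2  edges: 0-p->2 1-p->2
halt: no rule applies after step 4
NF edges: [(0, 2, 'p'), (1, 2, 'p')]

Answer: p:2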